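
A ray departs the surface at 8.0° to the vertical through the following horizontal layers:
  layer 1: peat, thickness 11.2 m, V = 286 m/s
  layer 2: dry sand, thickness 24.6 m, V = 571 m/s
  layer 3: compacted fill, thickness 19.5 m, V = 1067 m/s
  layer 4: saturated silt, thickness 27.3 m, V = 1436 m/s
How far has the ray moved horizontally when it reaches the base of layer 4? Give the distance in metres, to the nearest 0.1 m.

p = sin θ₁/V₁ = sin 8.0°/286 = 4.8662e-04 s/m is conserved through the stack.
Layer 1: θ = 8.00°; offset = 11.2·tan 8.00° = 1.574 m.
Layer 2: sin θ = p·571 = 0.2779 → θ = 16.13°; offset = 24.6·tan 16.13° = 7.116 m.
Layer 3: sin θ = p·1067 = 0.5192 → θ = 31.28°; offset = 19.5·tan 31.28° = 11.847 m.
Layer 4: sin θ = p·1436 = 0.6988 → θ = 44.33°; offset = 27.3·tan 44.33° = 26.669 m.
Total horizontal offset = 47.205 m.

47.2 m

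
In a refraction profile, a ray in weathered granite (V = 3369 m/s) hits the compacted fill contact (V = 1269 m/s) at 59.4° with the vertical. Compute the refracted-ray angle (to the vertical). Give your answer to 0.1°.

sin θ₁/V₁ = sin θ₂/V₂ ⇒ sin θ₂ = 1269·sin 59.4°/3369 = 1269·0.8607/3369 = 0.3242.
θ₂ = arcsin 0.3242 = 18.92° from the normal.

18.9°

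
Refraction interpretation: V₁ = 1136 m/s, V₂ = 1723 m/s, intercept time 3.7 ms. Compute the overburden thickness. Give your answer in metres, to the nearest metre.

θ_c = arcsin(1136/1723) = 41.25°; cos θ_c = 0.7519.
tᵢ = 2h cos θ_c/V₁ ⇒ h = tᵢ·V₁/(2 cos θ_c) = 0.0037·1136/(2·0.7519) = 2.80 m.

3 m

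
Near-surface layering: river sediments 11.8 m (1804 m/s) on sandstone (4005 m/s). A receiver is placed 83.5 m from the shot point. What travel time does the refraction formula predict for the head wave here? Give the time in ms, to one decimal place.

t = x/V₂ + 2h·√(V₂²−V₁²)/(V₁V₂).
√(V₂²−V₁²) = √(4005²−1804²) = 3575.7 m/s; delay term = 2·11.8·3575.7/(1804·4005) = 0.01168 s.
t = 83.5/4005 + 0.01168 = 0.03253 s.

32.5 ms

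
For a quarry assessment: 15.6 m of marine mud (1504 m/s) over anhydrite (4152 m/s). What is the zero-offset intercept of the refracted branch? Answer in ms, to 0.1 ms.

tᵢ = 2h·√(V₂²−V₁²)/(V₁V₂).
√(V₂²−V₁²) = √(4152²−1504²) = 3870.0 m/s.
tᵢ = 2·15.6·3870.0/(1504·4152) = 0.01934 s.

19.3 ms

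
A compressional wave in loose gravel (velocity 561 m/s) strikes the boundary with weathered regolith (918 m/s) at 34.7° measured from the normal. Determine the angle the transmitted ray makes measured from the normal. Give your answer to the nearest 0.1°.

sin θ₁/V₁ = sin θ₂/V₂ ⇒ sin θ₂ = 918·sin 34.7°/561 = 918·0.5693/561 = 0.9315.
θ₂ = sin⁻¹(0.9315) = 68.68° (from vertical).

68.7°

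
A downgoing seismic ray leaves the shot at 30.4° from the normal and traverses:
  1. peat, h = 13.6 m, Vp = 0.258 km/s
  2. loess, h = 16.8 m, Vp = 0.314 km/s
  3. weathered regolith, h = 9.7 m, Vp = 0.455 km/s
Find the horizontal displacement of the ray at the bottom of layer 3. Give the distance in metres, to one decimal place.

Apply Snell's law at each interface; in layer i the horizontal offset is hᵢ·tan θᵢ.
Layer 1: θ = 30.40°; offset = 13.6·tan 30.40° = 7.979 m.
Layer 2: sin θ = 0.314·sin 30.4°/0.258 = 0.6159, θ = 38.02°; offset = 16.8·tan 38.02° = 13.133 m.
Layer 3: sin θ = 0.455·sin 30.4°/0.258 = 0.8924, θ = 63.18°; offset = 9.7·tan 63.18° = 19.186 m.
Summing the layer offsets gives 40.297 m.

40.3 m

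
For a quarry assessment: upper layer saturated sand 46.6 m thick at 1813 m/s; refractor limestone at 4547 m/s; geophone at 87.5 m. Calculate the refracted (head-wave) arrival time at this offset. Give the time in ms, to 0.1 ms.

θ_c = arcsin(V₁/V₂) = arcsin(1813/4547) = 23.50°, cos θ_c = 0.9171.
Intercept time tᵢ = 2h cos θ_c / V₁ = 2·46.6·0.9171/1813 = 0.04714 s.
t = x/V₂ + tᵢ = 87.5/4547 + 0.04714 = 0.06639 s.

66.4 ms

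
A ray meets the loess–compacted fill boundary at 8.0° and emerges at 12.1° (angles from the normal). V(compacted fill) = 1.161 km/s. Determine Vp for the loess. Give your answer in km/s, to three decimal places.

sin 8.0° = 0.1392; sin 12.1° = 0.2096.
V₁ = V₂·(sin θ₁/sin θ₂) = 1.161·(0.1392/0.2096) = 0.771 km/s.

0.771 km/s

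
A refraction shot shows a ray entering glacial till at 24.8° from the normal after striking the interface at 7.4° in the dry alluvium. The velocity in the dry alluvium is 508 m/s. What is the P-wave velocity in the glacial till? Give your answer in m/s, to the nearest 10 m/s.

sin 7.4° = 0.1288; sin 24.8° = 0.4195.
V₂ = V₁·(sin θ₂/sin θ₁) = 508·(0.4195/0.1288) = 1654.42 m/s.

1650 m/s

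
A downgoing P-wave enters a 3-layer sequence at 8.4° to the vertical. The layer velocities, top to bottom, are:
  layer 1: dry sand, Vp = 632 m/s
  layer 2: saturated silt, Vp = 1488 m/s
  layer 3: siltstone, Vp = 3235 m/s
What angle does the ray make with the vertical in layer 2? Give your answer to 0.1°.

Ray parameter p = sin 8.4° / 632 = 2.3114e-04 s/m.
sin θ_2 = p·V_2 = 2.3114e-04 × 1488 = 0.3439.
θ_2 = 20.12° from the vertical.

20.1°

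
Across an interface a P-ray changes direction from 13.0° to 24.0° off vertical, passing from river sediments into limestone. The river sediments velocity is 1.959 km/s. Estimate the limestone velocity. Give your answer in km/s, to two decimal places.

sin 13.0° = 0.2250; sin 24.0° = 0.4067.
V₂ = V₁·(sin θ₂/sin θ₁) = 1.959·(0.4067/0.2250) = 3.54 km/s.

3.54 km/s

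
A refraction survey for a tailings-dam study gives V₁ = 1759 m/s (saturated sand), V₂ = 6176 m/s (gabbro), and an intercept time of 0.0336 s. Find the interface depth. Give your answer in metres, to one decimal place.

30.8 m

h = tᵢ·V₁·V₂ / (2·√(V₂²−V₁²)).
√(V₂²−V₁²) = √(6176² − 1759²) = 5920.2 m/s.
h = 0.0336 s × 1759 × 6176 / (2 × 5920.2) = 30.83 m.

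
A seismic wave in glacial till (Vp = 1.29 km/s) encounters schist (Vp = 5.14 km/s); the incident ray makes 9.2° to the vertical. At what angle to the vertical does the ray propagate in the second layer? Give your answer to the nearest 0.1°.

Snell's law: sin θ₂ = (V₂/V₁)·sin θ₁ = (5.14/1.29)·sin 9.2° = 0.6370.
θ₂ = sin⁻¹(0.6370) = 39.57° (from vertical).

39.6°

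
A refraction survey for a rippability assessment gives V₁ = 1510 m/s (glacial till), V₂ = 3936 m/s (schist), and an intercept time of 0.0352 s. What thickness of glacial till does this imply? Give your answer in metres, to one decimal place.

28.8 m

θ_c = arcsin(1510/3936) = 22.56°; cos θ_c = 0.9235.
tᵢ = 2h cos θ_c/V₁ ⇒ h = tᵢ·V₁/(2 cos θ_c) = 0.0352·1510/(2·0.9235) = 28.78 m.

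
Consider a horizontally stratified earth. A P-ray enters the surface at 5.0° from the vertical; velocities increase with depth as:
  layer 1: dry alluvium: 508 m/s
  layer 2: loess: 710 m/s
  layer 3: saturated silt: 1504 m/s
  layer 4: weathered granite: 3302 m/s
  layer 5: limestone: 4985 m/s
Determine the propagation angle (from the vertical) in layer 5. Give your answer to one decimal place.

58.8°

Ray parameter p = sin 5.0° / 508 = 1.7157e-04 s/m.
sin θ_5 = p·V_5 = 1.7157e-04 × 4985 = 0.8553.
θ_5 = 58.79° from the vertical.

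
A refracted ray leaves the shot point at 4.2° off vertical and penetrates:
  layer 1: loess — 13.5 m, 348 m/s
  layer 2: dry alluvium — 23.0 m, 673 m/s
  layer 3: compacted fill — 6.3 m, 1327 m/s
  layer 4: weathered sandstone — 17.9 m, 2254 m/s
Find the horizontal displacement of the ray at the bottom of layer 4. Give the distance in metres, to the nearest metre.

16 m

Apply Snell's law at each interface; in layer i the horizontal offset is hᵢ·tan θᵢ.
Layer 1: θ = 4.20°; offset = 13.5·tan 4.20° = 0.991 m.
Layer 2: sin θ = 673·sin 4.2°/348 = 0.1416, θ = 8.14°; offset = 23.0·tan 8.14° = 3.291 m.
Layer 3: sin θ = 1327·sin 4.2°/348 = 0.2793, θ = 16.22°; offset = 6.3·tan 16.22° = 1.832 m.
Layer 4: sin θ = 2254·sin 4.2°/348 = 0.4744, θ = 28.32°; offset = 17.9·tan 28.32° = 9.645 m.
Total horizontal offset = 15.760 m.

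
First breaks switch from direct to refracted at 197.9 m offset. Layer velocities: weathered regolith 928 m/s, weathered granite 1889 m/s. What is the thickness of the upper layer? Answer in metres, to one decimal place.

57.8 m

h = (x_cross/2)·√((V₂−V₁)/(V₂+V₁)).
(V₂−V₁)/(V₂+V₁) = (1889−928)/(1889+928) = 0.3411; √ = 0.5841.
h = (197.9/2)·0.5841 = 57.79 m.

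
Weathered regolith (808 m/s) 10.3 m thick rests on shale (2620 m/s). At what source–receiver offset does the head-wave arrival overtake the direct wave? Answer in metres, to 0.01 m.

28.33 m

x_cross = 2h·√((V₂+V₁)/(V₂−V₁)).
(V₂+V₁)/(V₂−V₁) = (2620+808)/(2620−808) = 1.8918; √ = 1.3754.
x_cross = 2·10.3·1.3754 = 28.33 m.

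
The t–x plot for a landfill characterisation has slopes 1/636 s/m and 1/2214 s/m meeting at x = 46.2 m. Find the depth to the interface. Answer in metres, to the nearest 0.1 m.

x_cross = 2h·√((V₂+V₁)/(V₂−V₁)) → h = x_cross / (2·√((V₂+V₁)/(V₂−V₁))).
√((V₂+V₁)/(V₂−V₁)) = √((2214+636)/(2214−636)) = 1.3439.
h = 46.2 / (2·1.3439) = 17.19 m.

17.2 m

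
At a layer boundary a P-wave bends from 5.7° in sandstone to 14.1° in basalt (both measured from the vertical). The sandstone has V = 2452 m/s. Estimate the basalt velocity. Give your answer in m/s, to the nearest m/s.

sin 5.7° = 0.0993; sin 14.1° = 0.2436.
V₂ = V₁·(sin θ₂/sin θ₁) = 2452·(0.2436/0.0993) = 6014.35 m/s.

6014 m/s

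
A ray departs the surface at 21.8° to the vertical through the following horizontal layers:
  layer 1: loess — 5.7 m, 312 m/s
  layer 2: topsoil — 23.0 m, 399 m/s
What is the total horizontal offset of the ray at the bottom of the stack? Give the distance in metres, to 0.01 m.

Apply Snell's law at each interface; in layer i the horizontal offset is hᵢ·tan θᵢ.
Layer 1: θ = 21.80°; offset = 5.7·tan 21.80° = 2.2798 m.
Layer 2: sin θ = 399·sin 21.8°/312 = 0.4749, θ = 28.35°; offset = 23.0·tan 28.35° = 12.4124 m.
Σ offsets = 14.6922 m.

14.69 m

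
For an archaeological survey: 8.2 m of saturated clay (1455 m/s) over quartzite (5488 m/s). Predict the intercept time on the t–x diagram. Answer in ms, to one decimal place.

θ_c = arcsin(V₁/V₂) = arcsin(1455/5488) = 15.37°; cos θ_c = 0.9642.
tᵢ = 2h·cos θ_c / V₁ = 2·8.2·0.9642 / 1455 = 0.01087 s.

10.9 ms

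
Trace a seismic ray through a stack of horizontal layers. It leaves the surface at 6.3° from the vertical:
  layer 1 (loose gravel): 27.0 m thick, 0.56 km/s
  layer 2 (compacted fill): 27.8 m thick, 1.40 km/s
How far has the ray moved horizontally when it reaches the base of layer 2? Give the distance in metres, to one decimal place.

Ray parameter p = sin 6.3° / 0.56 km/s = 1.9595e-01 s/km.
Layer 1: θ = 6.30°; offset = 27.0·tan 6.30° = 2.981 m.
Layer 2: sin θ = p·1.40 = 0.2743 → θ = 15.92°; offset = 27.8·tan 15.92° = 7.931 m.
Σ offsets = 10.912 m.

10.9 m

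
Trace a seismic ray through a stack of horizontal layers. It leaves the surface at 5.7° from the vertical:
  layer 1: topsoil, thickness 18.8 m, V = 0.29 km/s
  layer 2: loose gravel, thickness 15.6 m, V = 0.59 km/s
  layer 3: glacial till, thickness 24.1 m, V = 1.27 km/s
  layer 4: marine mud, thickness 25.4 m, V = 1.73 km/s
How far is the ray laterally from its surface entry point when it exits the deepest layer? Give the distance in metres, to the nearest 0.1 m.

p = sin θ₁/V₁ = sin 5.7°/0.29 = 3.4248e-01 s/km is conserved through the stack.
Layer 1: θ = 5.70°; offset = 18.8·tan 5.70° = 1.876 m.
Layer 2: sin θ = p·0.59 = 0.2021 → θ = 11.66°; offset = 15.6·tan 11.66° = 3.219 m.
Layer 3: sin θ = p·1.27 = 0.4350 → θ = 25.78°; offset = 24.1·tan 25.78° = 11.641 m.
Layer 4: sin θ = p·1.73 = 0.5925 → θ = 36.33°; offset = 25.4·tan 36.33° = 18.681 m.
Total horizontal offset = 35.418 m.

35.4 m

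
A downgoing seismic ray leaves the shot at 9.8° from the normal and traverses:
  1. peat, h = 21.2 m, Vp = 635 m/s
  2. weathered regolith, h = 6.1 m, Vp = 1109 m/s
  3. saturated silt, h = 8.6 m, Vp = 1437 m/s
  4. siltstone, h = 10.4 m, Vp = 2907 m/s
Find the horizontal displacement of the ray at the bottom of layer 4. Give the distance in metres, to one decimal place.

p = sin θ₁/V₁ = sin 9.8°/635 = 2.6805e-04 s/m is conserved through the stack.
Layer 1: θ = 9.80°; offset = 21.2·tan 9.80° = 3.662 m.
Layer 2: sin θ = p·1109 = 0.2973 → θ = 17.29°; offset = 6.1·tan 17.29° = 1.899 m.
Layer 3: sin θ = p·1437 = 0.3852 → θ = 22.66°; offset = 8.6·tan 22.66° = 3.590 m.
Layer 4: sin θ = p·2907 = 0.7792 → θ = 51.19°; offset = 10.4·tan 51.19° = 12.930 m.
Σ offsets = 22.080 m.

22.1 m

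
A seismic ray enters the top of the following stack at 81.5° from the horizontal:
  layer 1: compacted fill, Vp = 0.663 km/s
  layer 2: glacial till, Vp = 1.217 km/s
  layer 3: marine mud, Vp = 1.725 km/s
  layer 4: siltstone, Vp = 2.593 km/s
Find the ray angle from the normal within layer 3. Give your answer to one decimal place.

From the normal: θ₁ = 90° − 81.5° = 8.5°.
Snell's law across each interface conserves sin θ / V, so sin θ_3 = V_3·sin θ₁/V₁.
sin θ_3 = 1.725 × sin 8.5° / 0.663 = 0.3846.
θ_3 = 22.62° from the vertical.

22.6°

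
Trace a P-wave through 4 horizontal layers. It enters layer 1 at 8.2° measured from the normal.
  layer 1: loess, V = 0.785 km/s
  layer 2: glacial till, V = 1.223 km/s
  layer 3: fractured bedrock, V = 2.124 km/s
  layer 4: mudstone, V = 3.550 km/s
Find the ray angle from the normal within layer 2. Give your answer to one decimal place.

Snell's law across each interface conserves sin θ / V, so sin θ_2 = V_2·sin θ₁/V₁.
sin θ_2 = 1.223 × sin 8.2° / 0.785 = 0.2222.
θ_2 = arcsin 0.2222 = 12.84°.

12.8°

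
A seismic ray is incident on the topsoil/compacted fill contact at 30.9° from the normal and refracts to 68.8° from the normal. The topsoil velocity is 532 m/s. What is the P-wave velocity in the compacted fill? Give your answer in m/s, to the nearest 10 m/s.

Snell's law: sin 30.9°/V₁ = sin 68.8°/V₂.
V₂ = V₁·sin 68.8°/sin 30.9° = 532 × 1.8155 = 965.84 m/s.

970 m/s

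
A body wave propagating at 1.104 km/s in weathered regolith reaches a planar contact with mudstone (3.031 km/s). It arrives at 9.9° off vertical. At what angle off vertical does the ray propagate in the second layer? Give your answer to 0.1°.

Snell's law: sin θ₂ = (V₂/V₁)·sin θ₁ = (3.031/1.104)·sin 9.9° = 0.4720.
θ₂ = arcsin 0.4720 = 28.17° from the normal.

28.2°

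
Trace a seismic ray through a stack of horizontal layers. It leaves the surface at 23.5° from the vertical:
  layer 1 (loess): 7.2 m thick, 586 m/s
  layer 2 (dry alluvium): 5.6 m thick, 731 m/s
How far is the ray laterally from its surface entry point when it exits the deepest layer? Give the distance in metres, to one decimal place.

Ray parameter p = sin 23.5° / 586 m/s = 6.8046e-04 s/m.
Layer 1: θ = 23.50°; offset = 7.2·tan 23.50° = 3.131 m.
Layer 2: sin θ = p·731 = 0.4974 → θ = 29.83°; offset = 5.6·tan 29.83° = 3.211 m.
Total horizontal offset = 6.342 m.

6.3 m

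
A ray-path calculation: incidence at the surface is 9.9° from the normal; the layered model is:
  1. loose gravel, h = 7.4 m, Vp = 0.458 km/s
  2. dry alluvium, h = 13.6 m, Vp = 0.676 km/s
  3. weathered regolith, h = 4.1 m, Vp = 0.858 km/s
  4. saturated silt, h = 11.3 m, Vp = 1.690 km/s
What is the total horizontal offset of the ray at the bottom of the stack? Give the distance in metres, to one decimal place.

Ray parameter p = sin 9.9° / 0.458 km/s = 3.7539e-01 s/km.
Layer 1: θ = 9.90°; offset = 7.4·tan 9.90° = 1.292 m.
Layer 2: sin θ = p·0.676 = 0.2538 → θ = 14.70°; offset = 13.6·tan 14.70° = 3.568 m.
Layer 3: sin θ = p·0.858 = 0.3221 → θ = 18.79°; offset = 4.1·tan 18.79° = 1.395 m.
Layer 4: sin θ = p·1.690 = 0.6344 → θ = 39.38°; offset = 11.3·tan 39.38° = 9.274 m.
Σ offsets = 15.528 m.

15.5 m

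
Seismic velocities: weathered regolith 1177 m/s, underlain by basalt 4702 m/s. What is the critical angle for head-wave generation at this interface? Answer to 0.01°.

14.50°

At critical incidence the refracted ray runs along the interface (θ₂ = 90°), so sin θ_c = V₁/V₂.
θ_c = arcsin(1177/4702) = arcsin 0.2503 = 14.50°.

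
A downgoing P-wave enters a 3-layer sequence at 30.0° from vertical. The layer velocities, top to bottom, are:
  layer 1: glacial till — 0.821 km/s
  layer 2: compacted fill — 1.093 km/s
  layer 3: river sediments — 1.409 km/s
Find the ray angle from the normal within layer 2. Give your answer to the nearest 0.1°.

Ray parameter p = sin 30.0° / 0.821 = 6.0901e-01 s/km.
sin θ_2 = p·V_2 = 6.0901e-01 × 1.093 = 0.6657.
θ_2 = arcsin 0.6657 = 41.73°.

41.7°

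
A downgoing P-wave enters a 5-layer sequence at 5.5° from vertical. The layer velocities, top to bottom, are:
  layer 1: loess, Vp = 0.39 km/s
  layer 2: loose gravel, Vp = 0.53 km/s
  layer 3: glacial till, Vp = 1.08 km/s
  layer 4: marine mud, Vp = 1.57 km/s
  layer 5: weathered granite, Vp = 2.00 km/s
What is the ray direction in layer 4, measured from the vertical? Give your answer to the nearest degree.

Ray parameter p = sin 5.5° / 0.39 = 2.4576e-01 s/km.
sin θ_4 = p·V_4 = 2.4576e-01 × 1.57 = 0.3858.
θ_4 = arcsin 0.3858 = 22.70°.

23°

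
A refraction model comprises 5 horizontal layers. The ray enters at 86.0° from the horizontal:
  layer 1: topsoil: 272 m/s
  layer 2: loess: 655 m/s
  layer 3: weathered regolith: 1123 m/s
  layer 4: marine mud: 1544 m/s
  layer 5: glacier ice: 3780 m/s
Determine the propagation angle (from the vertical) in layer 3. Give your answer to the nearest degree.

From the normal: θ₁ = 90° − 86.0° = 4.0°.
Snell's law across each interface conserves sin θ / V, so sin θ_3 = V_3·sin θ₁/V₁.
sin θ_3 = 1123 × sin 4.0° / 272 = 0.2880.
θ_3 = arcsin 0.2880 = 16.74°.

17°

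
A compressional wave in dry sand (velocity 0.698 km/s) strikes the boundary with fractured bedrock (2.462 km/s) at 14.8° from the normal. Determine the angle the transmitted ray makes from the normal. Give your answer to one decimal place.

64.3°

Snell's law: sin θ₂ = (V₂/V₁)·sin θ₁ = (2.462/0.698)·sin 14.8° = 0.9010.
θ₂ = sin⁻¹(0.9010) = 64.29° (from vertical).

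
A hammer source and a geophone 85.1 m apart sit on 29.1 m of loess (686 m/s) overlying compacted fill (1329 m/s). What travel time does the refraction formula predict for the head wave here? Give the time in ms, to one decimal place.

θ_c = arcsin(V₁/V₂) = arcsin(686/1329) = 31.08°, cos θ_c = 0.8565.
Intercept time tᵢ = 2h cos θ_c / V₁ = 2·29.1·0.8565/686 = 0.07266 s.
t = x/V₂ + tᵢ = 85.1/1329 + 0.07266 = 0.13670 s.

136.7 ms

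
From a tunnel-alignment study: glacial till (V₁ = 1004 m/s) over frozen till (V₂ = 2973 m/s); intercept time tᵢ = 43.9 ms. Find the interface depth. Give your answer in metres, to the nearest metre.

23 m

h = tᵢ·V₁·V₂ / (2·√(V₂²−V₁²)).
√(V₂²−V₁²) = √(2973² − 1004²) = 2798.3 m/s.
h = 0.0439 s × 1004 × 2973 / (2 × 2798.3) = 23.41 m.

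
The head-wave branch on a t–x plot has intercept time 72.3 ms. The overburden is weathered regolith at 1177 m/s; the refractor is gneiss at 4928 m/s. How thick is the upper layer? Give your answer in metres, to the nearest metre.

44 m

θ_c = arcsin(1177/4928) = 13.82°; cos θ_c = 0.9711.
tᵢ = 2h cos θ_c/V₁ ⇒ h = tᵢ·V₁/(2 cos θ_c) = 0.0723·1177/(2·0.9711) = 43.82 m.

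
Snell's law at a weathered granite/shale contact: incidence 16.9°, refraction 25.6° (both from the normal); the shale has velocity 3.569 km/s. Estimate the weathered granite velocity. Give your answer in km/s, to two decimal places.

2.40 km/s

sin 16.9° = 0.2907; sin 25.6° = 0.4321.
V₁ = V₂·(sin θ₁/sin θ₂) = 3.569·(0.2907/0.4321) = 2.40 km/s.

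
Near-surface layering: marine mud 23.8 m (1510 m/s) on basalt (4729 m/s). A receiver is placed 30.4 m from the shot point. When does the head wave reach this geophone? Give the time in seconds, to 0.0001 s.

0.0363 s

t = x/V₂ + 2h·√(V₂²−V₁²)/(V₁V₂).
√(V₂²−V₁²) = √(4729²−1510²) = 4481.4 m/s; delay term = 2·23.8·4481.4/(1510·4729) = 0.02987 s.
t = 30.4/4729 + 0.02987 = 0.03630 s.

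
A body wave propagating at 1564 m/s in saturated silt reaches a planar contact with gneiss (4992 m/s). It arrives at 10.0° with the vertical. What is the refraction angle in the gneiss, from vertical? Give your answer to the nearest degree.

34°

sin θ₁/V₁ = sin θ₂/V₂ ⇒ sin θ₂ = 4992·sin 10.0°/1564 = 4992·0.1736/1564 = 0.5543.
θ₂ = arcsin 0.5543 = 33.66° from the normal.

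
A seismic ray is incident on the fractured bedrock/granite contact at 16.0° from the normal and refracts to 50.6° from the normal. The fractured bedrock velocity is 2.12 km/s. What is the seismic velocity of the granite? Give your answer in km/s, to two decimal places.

sin 16.0° = 0.2756; sin 50.6° = 0.7727.
V₂ = V₁·(sin θ₂/sin θ₁) = 2.12·(0.7727/0.2756) = 5.94 km/s.

5.94 km/s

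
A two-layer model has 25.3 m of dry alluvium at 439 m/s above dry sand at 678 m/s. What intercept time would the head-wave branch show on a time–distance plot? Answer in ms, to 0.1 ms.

θ_c = arcsin(V₁/V₂) = arcsin(439/678) = 40.35°; cos θ_c = 0.7621.
tᵢ = 2h·cos θ_c / V₁ = 2·25.3·0.7621 / 439 = 0.08784 s.

87.8 ms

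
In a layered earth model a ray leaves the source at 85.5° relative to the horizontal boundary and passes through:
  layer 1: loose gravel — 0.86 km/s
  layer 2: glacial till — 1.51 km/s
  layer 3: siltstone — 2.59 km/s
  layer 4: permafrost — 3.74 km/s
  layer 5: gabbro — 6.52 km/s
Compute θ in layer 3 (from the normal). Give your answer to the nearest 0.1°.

13.7°

From the normal: θ₁ = 90° − 85.5° = 4.5°.
Snell's law across each interface conserves sin θ / V, so sin θ_3 = V_3·sin θ₁/V₁.
sin θ_3 = 2.59 × sin 4.5° / 0.86 = 0.2363.
θ_3 = arcsin 0.2363 = 13.67°.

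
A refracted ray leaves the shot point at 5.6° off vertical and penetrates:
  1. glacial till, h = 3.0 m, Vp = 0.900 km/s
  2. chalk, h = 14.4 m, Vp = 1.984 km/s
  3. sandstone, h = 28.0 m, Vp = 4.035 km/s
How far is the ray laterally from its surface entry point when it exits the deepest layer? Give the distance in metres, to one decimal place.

Apply Snell's law at each interface; in layer i the horizontal offset is hᵢ·tan θᵢ.
Layer 1: θ = 5.60°; offset = 3.0·tan 5.60° = 0.294 m.
Layer 2: sin θ = 1.984·sin 5.6°/0.900 = 0.2151, θ = 12.42°; offset = 14.4·tan 12.42° = 3.172 m.
Layer 3: sin θ = 4.035·sin 5.6°/0.900 = 0.4375, θ = 25.94°; offset = 28.0·tan 25.94° = 13.623 m.
Σ offsets = 17.089 m.

17.1 m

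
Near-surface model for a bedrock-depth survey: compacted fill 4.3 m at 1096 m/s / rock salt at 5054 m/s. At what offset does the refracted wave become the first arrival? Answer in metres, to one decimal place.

10.7 m

θ_c = arcsin(1096/5054) = 12.52°, so cos θ_c = 0.9762 and tᵢ = 2h cos θ_c/V₁ = 0.0077 s.
At crossover x/V₁ = x/V₂ + tᵢ ⇒ x = tᵢ/(1/V₁ − 1/V₂) = 0.00766/(9.1241e-04 − 1.9786e-04) = 10.72 m.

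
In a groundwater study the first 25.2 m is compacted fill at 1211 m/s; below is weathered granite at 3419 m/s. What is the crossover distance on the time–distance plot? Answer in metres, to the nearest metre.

x_cross = 2h·√((V₂+V₁)/(V₂−V₁)).
(V₂+V₁)/(V₂−V₁) = (3419+1211)/(3419−1211) = 2.0969; √ = 1.4481.
x_cross = 2·25.2·1.4481 = 72.98 m.

73 m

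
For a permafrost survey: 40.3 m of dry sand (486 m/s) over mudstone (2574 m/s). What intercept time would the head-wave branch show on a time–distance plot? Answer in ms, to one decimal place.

tᵢ = 2h·√(V₂²−V₁²)/(V₁V₂).
√(V₂²−V₁²) = √(2574²−486²) = 2527.7 m/s.
tᵢ = 2·40.3·2527.7/(486·2574) = 0.16286 s.

162.9 ms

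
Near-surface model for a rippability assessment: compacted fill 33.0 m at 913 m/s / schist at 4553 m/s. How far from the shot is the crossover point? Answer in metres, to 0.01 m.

θ_c = arcsin(913/4553) = 11.57°, so cos θ_c = 0.9797 and tᵢ = 2h cos θ_c/V₁ = 0.0708 s.
At crossover x/V₁ = x/V₂ + tᵢ ⇒ x = tᵢ/(1/V₁ − 1/V₂) = 0.07082/(1.0953e-03 − 2.1964e-04) = 80.88 m.

80.88 m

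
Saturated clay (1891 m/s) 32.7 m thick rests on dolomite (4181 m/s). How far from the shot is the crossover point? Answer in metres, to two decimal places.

x_cross = 2h·√((V₂+V₁)/(V₂−V₁)).
(V₂+V₁)/(V₂−V₁) = (4181+1891)/(4181−1891) = 2.6515; √ = 1.6284.
x_cross = 2·32.7·1.6284 = 106.49 m.

106.49 m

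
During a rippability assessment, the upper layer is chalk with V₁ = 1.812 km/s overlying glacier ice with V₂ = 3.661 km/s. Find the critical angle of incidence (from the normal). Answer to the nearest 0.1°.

Critical incidence: sin θ_c = V₁/V₂ = 1.812/3.661 = 0.4949.
θ_c = arcsin 0.4949 = 29.67°.

29.7°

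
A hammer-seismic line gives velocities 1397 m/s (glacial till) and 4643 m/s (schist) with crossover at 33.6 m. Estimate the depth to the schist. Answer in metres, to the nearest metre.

h = (x_cross/2)·√((V₂−V₁)/(V₂+V₁)).
(V₂−V₁)/(V₂+V₁) = (4643−1397)/(4643+1397) = 0.5374; √ = 0.7331.
h = (33.6/2)·0.7331 = 12.32 m.

12 m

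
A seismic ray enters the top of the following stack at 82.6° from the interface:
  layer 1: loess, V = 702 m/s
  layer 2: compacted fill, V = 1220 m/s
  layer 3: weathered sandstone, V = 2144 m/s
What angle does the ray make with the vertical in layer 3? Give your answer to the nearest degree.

From the normal: θ₁ = 90° − 82.6° = 7.4°.
Snell's law across each interface conserves sin θ / V, so sin θ_3 = V_3·sin θ₁/V₁.
sin θ_3 = 2144 × sin 7.4° / 702 = 0.3934.
θ_3 = 23.16° from the vertical.

23°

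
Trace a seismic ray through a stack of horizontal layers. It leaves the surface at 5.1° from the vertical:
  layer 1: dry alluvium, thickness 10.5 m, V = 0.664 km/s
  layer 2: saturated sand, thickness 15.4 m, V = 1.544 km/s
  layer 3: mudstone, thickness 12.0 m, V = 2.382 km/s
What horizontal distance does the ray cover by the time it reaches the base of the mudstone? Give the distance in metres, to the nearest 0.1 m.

8.2 m

p = sin θ₁/V₁ = sin 5.1°/0.664 = 1.3388e-01 s/km is conserved through the stack.
Layer 1: θ = 5.10°; offset = 10.5·tan 5.10° = 0.937 m.
Layer 2: sin θ = p·1.544 = 0.2067 → θ = 11.93°; offset = 15.4·tan 11.93° = 3.254 m.
Layer 3: sin θ = p·2.382 = 0.3189 → θ = 18.60°; offset = 12.0·tan 18.60° = 4.038 m.
Total horizontal offset = 8.228 m.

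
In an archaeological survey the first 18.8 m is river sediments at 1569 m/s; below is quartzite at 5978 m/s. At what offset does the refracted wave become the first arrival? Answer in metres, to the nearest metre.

x_cross = 2h·√((V₂+V₁)/(V₂−V₁)).
(V₂+V₁)/(V₂−V₁) = (5978+1569)/(5978−1569) = 1.7117; √ = 1.3083.
x_cross = 2·18.8·1.3083 = 49.19 m.

49 m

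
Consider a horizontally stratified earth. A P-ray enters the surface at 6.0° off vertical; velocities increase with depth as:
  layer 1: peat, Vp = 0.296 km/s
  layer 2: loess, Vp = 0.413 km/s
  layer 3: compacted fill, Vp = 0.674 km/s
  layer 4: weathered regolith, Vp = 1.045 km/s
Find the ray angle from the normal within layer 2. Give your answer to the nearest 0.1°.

8.4°

Snell's law across each interface conserves sin θ / V, so sin θ_2 = V_2·sin θ₁/V₁.
sin θ_2 = 0.413 × sin 6.0° / 0.296 = 0.1458.
θ_2 = arcsin 0.1458 = 8.39°.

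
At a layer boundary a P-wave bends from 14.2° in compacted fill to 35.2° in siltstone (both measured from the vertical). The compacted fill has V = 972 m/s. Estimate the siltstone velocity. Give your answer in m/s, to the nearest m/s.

sin 14.2° = 0.2453; sin 35.2° = 0.5764.
V₂ = V₁·(sin θ₂/sin θ₁) = 972·(0.5764/0.2453) = 2284.04 m/s.

2284 m/s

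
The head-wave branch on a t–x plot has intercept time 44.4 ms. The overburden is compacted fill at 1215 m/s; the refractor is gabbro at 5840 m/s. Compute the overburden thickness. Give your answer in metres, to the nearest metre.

h = tᵢ·V₁·V₂ / (2·√(V₂²−V₁²)).
√(V₂²−V₁²) = √(5840² − 1215²) = 5712.2 m/s.
h = 0.0444 s × 1215 × 5840 / (2 × 5712.2) = 27.58 m.

28 m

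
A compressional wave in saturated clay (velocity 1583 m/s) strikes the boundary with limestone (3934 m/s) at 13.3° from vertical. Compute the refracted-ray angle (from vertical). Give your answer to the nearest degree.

35°

sin θ₁/V₁ = sin θ₂/V₂ ⇒ sin θ₂ = 3934·sin 13.3°/1583 = 3934·0.2300/1583 = 0.5717.
θ₂ = sin⁻¹(0.5717) = 34.87° (from vertical).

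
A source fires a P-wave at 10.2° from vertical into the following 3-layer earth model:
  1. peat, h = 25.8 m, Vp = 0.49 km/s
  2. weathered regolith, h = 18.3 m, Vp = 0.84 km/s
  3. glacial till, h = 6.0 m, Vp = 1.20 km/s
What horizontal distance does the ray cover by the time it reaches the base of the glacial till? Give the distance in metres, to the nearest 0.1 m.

13.4 m

Apply Snell's law at each interface; in layer i the horizontal offset is hᵢ·tan θᵢ.
Layer 1: θ = 10.20°; offset = 25.8·tan 10.20° = 4.642 m.
Layer 2: sin θ = 0.84·sin 10.2°/0.49 = 0.3036, θ = 17.67°; offset = 18.3·tan 17.67° = 5.831 m.
Layer 3: sin θ = 1.20·sin 10.2°/0.49 = 0.4337, θ = 25.70°; offset = 6.0·tan 25.70° = 2.888 m.
Σ offsets = 13.360 m.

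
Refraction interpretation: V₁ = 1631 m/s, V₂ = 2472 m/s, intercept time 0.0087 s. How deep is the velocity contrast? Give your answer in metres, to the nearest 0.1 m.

9.4 m

h = tᵢ·V₁·V₂ / (2·√(V₂²−V₁²)).
√(V₂²−V₁²) = √(2472² − 1631²) = 1857.6 m/s.
h = 0.0087 s × 1631 × 2472 / (2 × 1857.6) = 9.44 m.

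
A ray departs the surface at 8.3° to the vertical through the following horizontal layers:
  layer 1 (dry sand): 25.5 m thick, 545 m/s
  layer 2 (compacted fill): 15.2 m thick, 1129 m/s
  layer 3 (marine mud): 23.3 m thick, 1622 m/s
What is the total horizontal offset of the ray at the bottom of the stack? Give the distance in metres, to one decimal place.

19.6 m

Apply Snell's law at each interface; in layer i the horizontal offset is hᵢ·tan θᵢ.
Layer 1: θ = 8.30°; offset = 25.5·tan 8.30° = 3.720 m.
Layer 2: sin θ = 1129·sin 8.3°/545 = 0.2990, θ = 17.40°; offset = 15.2·tan 17.40° = 4.763 m.
Layer 3: sin θ = 1622·sin 8.3°/545 = 0.4296, θ = 25.44°; offset = 23.3·tan 25.44° = 11.085 m.
Total horizontal offset = 19.569 m.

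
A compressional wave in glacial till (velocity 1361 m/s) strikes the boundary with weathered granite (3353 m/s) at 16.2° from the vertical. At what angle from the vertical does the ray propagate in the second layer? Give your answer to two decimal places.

Snell's law: sin θ₂ = (V₂/V₁)·sin θ₁ = (3353/1361)·sin 16.2° = 0.6873.
θ₂ = arcsin 0.6873 = 43.42° from the normal.

43.42°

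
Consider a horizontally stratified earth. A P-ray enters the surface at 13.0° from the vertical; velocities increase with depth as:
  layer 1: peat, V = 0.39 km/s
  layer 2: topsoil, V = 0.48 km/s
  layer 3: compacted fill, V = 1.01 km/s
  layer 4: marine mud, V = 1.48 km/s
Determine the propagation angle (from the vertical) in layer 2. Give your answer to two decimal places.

16.07°

Snell's law across each interface conserves sin θ / V, so sin θ_2 = V_2·sin θ₁/V₁.
sin θ_2 = 0.48 × sin 13.0° / 0.39 = 0.2769.
θ_2 = arcsin 0.2769 = 16.07°.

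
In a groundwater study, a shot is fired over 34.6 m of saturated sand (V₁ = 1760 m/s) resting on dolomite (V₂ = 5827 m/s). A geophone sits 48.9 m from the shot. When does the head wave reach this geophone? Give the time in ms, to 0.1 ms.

t = x/V₂ + 2h·√(V₂²−V₁²)/(V₁V₂).
√(V₂²−V₁²) = √(5827²−1760²) = 5554.8 m/s; delay term = 2·34.6·5554.8/(1760·5827) = 0.03748 s.
t = 48.9/5827 + 0.03748 = 0.04587 s.

45.9 ms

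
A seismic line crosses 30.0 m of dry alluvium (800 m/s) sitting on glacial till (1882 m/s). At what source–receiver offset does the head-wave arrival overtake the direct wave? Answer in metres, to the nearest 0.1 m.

x_cross = 2h·√((V₂+V₁)/(V₂−V₁)).
(V₂+V₁)/(V₂−V₁) = (1882+800)/(1882−800) = 2.4787; √ = 1.5744.
x_cross = 2·30.0·1.5744 = 94.46 m.

94.5 m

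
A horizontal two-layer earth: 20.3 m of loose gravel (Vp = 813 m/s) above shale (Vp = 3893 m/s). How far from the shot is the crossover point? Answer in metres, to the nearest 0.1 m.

θ_c = arcsin(813/3893) = 12.05°, so cos θ_c = 0.9780 and tᵢ = 2h cos θ_c/V₁ = 0.0488 s.
At crossover x/V₁ = x/V₂ + tᵢ ⇒ x = tᵢ/(1/V₁ − 1/V₂) = 0.04884/(1.2300e-03 − 2.5687e-04) = 50.19 m.

50.2 m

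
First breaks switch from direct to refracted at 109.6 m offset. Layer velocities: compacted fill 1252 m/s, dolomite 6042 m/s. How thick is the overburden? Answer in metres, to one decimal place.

h = (x_cross/2)·√((V₂−V₁)/(V₂+V₁)).
(V₂−V₁)/(V₂+V₁) = (6042−1252)/(6042+1252) = 0.6567; √ = 0.8104.
h = (109.6/2)·0.8104 = 44.41 m.

44.4 m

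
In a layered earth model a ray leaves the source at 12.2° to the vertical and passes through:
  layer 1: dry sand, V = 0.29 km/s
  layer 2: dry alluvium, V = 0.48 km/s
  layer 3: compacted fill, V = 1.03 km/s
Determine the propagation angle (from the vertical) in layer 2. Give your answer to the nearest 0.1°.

Snell's law across each interface conserves sin θ / V, so sin θ_2 = V_2·sin θ₁/V₁.
sin θ_2 = 0.48 × sin 12.2° / 0.29 = 0.3498.
θ_2 = arcsin 0.3498 = 20.47°.

20.5°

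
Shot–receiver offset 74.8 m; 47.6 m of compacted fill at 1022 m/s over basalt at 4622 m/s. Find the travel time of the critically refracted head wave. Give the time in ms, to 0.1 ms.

t = x/V₂ + 2h·√(V₂²−V₁²)/(V₁V₂).
√(V₂²−V₁²) = √(4622²−1022²) = 4507.6 m/s; delay term = 2·47.6·4507.6/(1022·4622) = 0.09084 s.
t = 74.8/4622 + 0.09084 = 0.10703 s.

107.0 ms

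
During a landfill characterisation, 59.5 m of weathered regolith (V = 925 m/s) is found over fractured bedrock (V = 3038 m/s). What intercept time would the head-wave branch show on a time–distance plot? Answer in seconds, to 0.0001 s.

0.1225 s

θ_c = arcsin(V₁/V₂) = arcsin(925/3038) = 17.73°; cos θ_c = 0.9525.
tᵢ = 2h·cos θ_c / V₁ = 2·59.5·0.9525 / 925 = 0.12254 s.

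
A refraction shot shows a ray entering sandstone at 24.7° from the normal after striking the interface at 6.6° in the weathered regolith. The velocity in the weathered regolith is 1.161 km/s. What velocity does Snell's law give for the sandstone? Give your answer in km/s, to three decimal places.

sin 6.6° = 0.1149; sin 24.7° = 0.4179.
V₂ = V₁·(sin θ₂/sin θ₁) = 1.161·(0.4179/0.1149) = 4.221 km/s.

4.221 km/s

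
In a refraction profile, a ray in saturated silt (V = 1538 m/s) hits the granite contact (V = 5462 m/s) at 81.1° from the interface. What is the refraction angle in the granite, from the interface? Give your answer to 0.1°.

56.7°

Angle from the normal: 90° − 81.1° = 8.9°.
Snell's law: sin θ₂ = (V₂/V₁)·sin θ₁ = (5462/1538)·sin 8.9° = 0.5494.
θ₂ = arcsin 0.5494 = 33.33° from the normal.
From the interface: 90° − 33.33° = 56.67°.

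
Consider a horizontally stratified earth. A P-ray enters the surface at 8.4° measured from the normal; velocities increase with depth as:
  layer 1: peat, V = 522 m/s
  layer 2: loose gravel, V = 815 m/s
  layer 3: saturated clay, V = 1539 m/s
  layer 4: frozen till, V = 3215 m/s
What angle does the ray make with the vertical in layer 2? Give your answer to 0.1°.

Snell's law across each interface conserves sin θ / V, so sin θ_2 = V_2·sin θ₁/V₁.
sin θ_2 = 815 × sin 8.4° / 522 = 0.2281.
θ_2 = arcsin 0.2281 = 13.18°.

13.2°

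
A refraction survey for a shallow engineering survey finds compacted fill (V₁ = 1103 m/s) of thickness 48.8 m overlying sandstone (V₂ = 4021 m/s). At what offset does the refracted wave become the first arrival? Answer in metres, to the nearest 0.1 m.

θ_c = arcsin(1103/4021) = 15.92°, so cos θ_c = 0.9616 and tᵢ = 2h cos θ_c/V₁ = 0.0851 s.
At crossover x/V₁ = x/V₂ + tᵢ ⇒ x = tᵢ/(1/V₁ − 1/V₂) = 0.08509/(9.0662e-04 − 2.4869e-04) = 129.33 m.

129.3 m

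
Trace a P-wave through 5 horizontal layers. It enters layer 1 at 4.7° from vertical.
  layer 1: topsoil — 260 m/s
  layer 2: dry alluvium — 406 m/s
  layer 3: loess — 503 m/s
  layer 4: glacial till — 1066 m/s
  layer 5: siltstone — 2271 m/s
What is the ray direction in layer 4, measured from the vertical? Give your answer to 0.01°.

Ray parameter p = sin 4.7° / 260 = 3.1515e-04 s/m.
sin θ_4 = p·V_4 = 3.1515e-04 × 1066 = 0.3359.
θ_4 = 19.63° from the vertical.

19.63°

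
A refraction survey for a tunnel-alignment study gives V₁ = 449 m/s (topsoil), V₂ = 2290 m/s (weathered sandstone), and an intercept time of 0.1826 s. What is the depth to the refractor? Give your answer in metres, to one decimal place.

θ_c = arcsin(449/2290) = 11.31°; cos θ_c = 0.9806.
tᵢ = 2h cos θ_c/V₁ ⇒ h = tᵢ·V₁/(2 cos θ_c) = 0.1826·449/(2·0.9806) = 41.81 m.

41.8 m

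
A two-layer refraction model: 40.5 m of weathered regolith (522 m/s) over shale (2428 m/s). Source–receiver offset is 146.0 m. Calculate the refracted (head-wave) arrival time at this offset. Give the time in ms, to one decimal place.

θ_c = arcsin(V₁/V₂) = arcsin(522/2428) = 12.42°, cos θ_c = 0.9766.
Intercept time tᵢ = 2h cos θ_c / V₁ = 2·40.5·0.9766/522 = 0.15154 s.
t = x/V₂ + tᵢ = 146.0/2428 + 0.15154 = 0.21168 s.

211.7 ms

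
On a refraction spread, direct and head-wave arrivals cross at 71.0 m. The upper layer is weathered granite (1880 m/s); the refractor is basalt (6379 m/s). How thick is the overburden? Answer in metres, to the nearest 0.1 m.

26.2 m

x_cross = 2h·√((V₂+V₁)/(V₂−V₁)) → h = x_cross / (2·√((V₂+V₁)/(V₂−V₁))).
√((V₂+V₁)/(V₂−V₁)) = √((6379+1880)/(6379−1880)) = 1.3549.
h = 71.0 / (2·1.3549) = 26.20 m.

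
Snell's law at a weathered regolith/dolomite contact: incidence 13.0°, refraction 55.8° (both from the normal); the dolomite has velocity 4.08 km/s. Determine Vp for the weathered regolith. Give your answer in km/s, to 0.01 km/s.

Snell's law: sin 13.0°/V₁ = sin 55.8°/V₂.
V₁ = V₂·sin 13.0°/sin 55.8° = 4.08 × 0.2720 = 1.11 km/s.

1.11 km/s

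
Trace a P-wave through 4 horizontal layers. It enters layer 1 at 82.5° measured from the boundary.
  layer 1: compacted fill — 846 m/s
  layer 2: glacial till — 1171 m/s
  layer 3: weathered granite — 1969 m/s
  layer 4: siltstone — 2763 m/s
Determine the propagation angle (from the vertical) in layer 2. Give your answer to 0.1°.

10.4°

From the normal: θ₁ = 90° − 82.5° = 7.5°.
Snell's law across each interface conserves sin θ / V, so sin θ_2 = V_2·sin θ₁/V₁.
sin θ_2 = 1171 × sin 7.5° / 846 = 0.1807.
θ_2 = 10.41° from the vertical.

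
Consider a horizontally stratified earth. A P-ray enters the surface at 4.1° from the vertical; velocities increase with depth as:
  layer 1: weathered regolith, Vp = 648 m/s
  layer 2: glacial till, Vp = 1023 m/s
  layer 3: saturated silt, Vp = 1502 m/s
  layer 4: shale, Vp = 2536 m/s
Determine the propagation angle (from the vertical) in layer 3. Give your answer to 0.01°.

9.54°

Ray parameter p = sin 4.1° / 648 = 1.1034e-04 s/m.
sin θ_3 = p·V_3 = 1.1034e-04 × 1502 = 0.1657.
θ_3 = 9.54° from the vertical.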